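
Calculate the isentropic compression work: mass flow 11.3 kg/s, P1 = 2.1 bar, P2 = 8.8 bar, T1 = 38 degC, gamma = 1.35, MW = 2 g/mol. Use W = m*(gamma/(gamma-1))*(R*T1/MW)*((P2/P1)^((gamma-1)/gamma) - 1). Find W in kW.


Isentropic work: W = m*(gamma/(gamma-1))*(R*T1/MW)*((P2/P1)^((gamma-1)/gamma) - 1)
T1 = 38 + 273.15 = 311.15 K
Pressure ratio = 8.8 / 2.1 = 4.19048
Exponent = (1.35 - 1)/1.35 = 0.259259
(P2/P1)^exp - 1 = 4.19048^0.259259 - 1 = 0.449865
W = 11.3 * 1.35 / 0.35 * 8.314 * 311.15 / 2 * 0.449865 = 25360

25360 kW


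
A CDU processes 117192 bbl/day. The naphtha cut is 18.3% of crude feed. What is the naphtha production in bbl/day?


Crude throughput = 117192 bbl/day
Fraction yield = 18.3%
yield = throughput * fraction / 100
yield = 117192 * 18.3 / 100 = 21446.136

21446.136 bbl/day


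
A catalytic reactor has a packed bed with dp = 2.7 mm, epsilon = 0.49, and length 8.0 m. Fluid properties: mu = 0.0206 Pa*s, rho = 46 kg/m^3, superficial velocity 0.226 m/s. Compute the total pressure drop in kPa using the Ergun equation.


dp = 2.7 mm = 0.0027 m
Viscous term = 150*0.0206*0.226*(1-0.49)^2 / (0.0027^2*0.49^3) = 211783
Inertial term = 1.75*46*0.226^2*(1-0.49) / (0.0027*0.49^3) = 6601.32
dP/L = 211783 + 6601.32 = 218384 Pa/m
dP = 218384 * 8.0 / 1000 = 1747 kPa

1747 kPa


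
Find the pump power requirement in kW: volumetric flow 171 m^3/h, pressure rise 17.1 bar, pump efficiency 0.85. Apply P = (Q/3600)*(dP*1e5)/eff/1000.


Q = 171 / 3600 = 0.0475 m^3/s
P = 0.0475 * (17.1 * 1e5) / 0.85 / 1000 = 95.56

95.56 kW


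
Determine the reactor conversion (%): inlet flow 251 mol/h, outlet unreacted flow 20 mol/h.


X = (F_in - F_out) / F_in * 100
Moles reacted = 251 - 20 = 231
X = 231 / 251 * 100
= 0.9203 * 100
= 92.03 %

92.03 %


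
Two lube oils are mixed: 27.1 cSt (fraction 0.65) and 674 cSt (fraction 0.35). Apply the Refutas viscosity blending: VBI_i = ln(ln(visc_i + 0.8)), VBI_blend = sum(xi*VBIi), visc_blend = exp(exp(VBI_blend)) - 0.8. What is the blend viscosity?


Refutas method: VBN_i = 14.534*ln(ln(visc_i + 0.8)) + 10.975, blended linearly by mass fraction; since VBN is linear in VBI_i = ln(ln(visc_i + 0.8)) and the fractions sum to 1, blend VBI directly: visc = exp(exp(VBI_blend)) - 0.8
VBI_1 = ln(ln(27.1 + 0.8)) = 1.20256
VBI_2 = ln(ln(674 + 0.8)) = 1.87402
VBI_blend = 0.65 * 1.20256 + 0.35 * 1.87402 = 1.43757
visc_blend = exp(exp(1.43757)) - 0.8 = 66.59

66.59 cSt


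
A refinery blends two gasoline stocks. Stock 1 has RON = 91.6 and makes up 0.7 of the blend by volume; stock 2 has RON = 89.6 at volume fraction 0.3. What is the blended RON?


Linear blending: RON_blend = sum(vi * RONi)
Contribution 1: 0.7 * 91.6 = 64.12
Contribution 2: 0.3 * 89.6 = 26.88
RON_blend = 64.12 + 26.88 = 91

91


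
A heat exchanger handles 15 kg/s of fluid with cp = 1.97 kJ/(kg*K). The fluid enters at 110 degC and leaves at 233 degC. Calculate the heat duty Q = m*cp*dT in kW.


Q = m_dot * cp * delta_T
delta_T = 233 - 110 = 123 K
Q = 15 * 1.97 * 123
= 29.55 * 123
= 3634.65 kW

3634.65 kW


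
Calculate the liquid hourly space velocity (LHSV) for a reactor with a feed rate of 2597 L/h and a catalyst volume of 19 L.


LHSV = volumetric feed rate / catalyst volume
= 2597 L/h / 19 L
= 136.7 h^-1

136.7 h^-1


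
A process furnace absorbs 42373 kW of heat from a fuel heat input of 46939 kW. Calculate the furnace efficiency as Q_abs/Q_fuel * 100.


Furnace efficiency = Q_absorbed / Q_fuel * 100
= 42373 / 46939 * 100 = 90.27

90.27 %


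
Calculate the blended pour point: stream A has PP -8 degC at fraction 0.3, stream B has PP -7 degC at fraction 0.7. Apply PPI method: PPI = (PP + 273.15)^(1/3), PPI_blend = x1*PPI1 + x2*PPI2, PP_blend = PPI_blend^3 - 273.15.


PPI_1 = (-8 + 273.15)^(1/3) = 6.42437
PPI_2 = (-7 + 273.15)^(1/3) = 6.432436
PPI_blend = 0.3 * 6.42437 + 0.7 * 6.432436 = 6.430016
PP_blend = 6.430016^3 - 273.15 = 265.8497 - 273.15 = -7.3

-7.3 degC


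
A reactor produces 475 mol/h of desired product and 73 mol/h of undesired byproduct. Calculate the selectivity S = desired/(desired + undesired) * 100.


Selectivity = desired / (desired + undesired) * 100
Total products = 475 + 73 = 548 mol/h
S = 475 / 548 * 100
= 0.8668 * 100
= 86.68 %

86.68 %


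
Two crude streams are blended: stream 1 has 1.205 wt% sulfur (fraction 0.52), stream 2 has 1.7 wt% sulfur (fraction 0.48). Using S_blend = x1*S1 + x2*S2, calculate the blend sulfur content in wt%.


Linear sulfur blending: S_blend = x1*S1 + x2*S2
Contribution 1: 0.52 * 1.205 = 0.6266 wt%
Contribution 2: 0.48 * 1.7 = 0.816 wt%
S_blend = 0.6266 + 0.816 = 1.4426

1.4426 wt%


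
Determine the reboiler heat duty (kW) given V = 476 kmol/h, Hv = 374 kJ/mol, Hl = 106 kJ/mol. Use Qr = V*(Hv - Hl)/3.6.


Qr = 476 * (374 - 106) / 3.6 = 476 * 268 / 3.6 = 35440

35440 kW


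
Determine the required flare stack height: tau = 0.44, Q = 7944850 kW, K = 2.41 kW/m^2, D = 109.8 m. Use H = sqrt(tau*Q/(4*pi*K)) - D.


tau*Q/(4*pi*K) = 0.44 * 7944850 / (4 * pi * 2.41) = 115428
sqrt(115428) = 339.747
H = 339.747 - 109.8 = 229.9

229.9 m


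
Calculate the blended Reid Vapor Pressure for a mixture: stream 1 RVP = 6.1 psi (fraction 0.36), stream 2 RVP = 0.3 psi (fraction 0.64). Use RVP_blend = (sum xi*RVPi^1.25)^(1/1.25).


Chevron index: RVP_blend = (sum xi*RVPi^1.25)^(1/1.25)
RVP^1.25 terms: 0.36 * 6.1^1.25 + 0.64 * 0.3^1.25 = 3.59325
RVP_blend = 3.59325^(1/1.25) = 2.782

2.782 psi


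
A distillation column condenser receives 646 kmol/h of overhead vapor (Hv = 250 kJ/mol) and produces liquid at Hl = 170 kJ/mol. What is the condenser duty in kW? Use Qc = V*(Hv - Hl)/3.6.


Qc = 646 * (250 - 170) / 3.6 = 646 * 80 / 3.6 = 14360

14360 kW


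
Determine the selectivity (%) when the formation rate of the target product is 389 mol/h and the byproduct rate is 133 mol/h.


Selectivity = desired / (desired + undesired) * 100
Total products = 389 + 133 = 522 mol/h
S = 389 / 522 * 100
= 0.7452 * 100
= 74.52 %

74.52 %


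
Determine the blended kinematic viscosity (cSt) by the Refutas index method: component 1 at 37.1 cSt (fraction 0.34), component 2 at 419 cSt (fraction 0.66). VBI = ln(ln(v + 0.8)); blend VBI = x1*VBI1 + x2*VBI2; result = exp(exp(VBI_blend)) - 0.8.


Refutas method: VBN_i = 14.534*ln(ln(visc_i + 0.8)) + 10.975, blended linearly by mass fraction; since VBN is linear in VBI_i = ln(ln(visc_i + 0.8)) and the fractions sum to 1, blend VBI directly: visc = exp(exp(VBI_blend)) - 0.8
VBI_1 = ln(ln(37.1 + 0.8)) = 1.2906
VBI_2 = ln(ln(419 + 0.8)) = 1.79837
VBI_blend = 0.34 * 1.2906 + 0.66 * 1.79837 = 1.62573
visc_blend = exp(exp(1.62573)) - 0.8 = 160.3

160.3 cSt


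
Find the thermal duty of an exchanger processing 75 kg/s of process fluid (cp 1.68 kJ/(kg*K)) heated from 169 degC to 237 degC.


Q = m_dot * cp * delta_T
delta_T = 237 - 169 = 68 K
Q = 75 * 1.68 * 68
= 126 * 68
= 8568 kW

8568 kW


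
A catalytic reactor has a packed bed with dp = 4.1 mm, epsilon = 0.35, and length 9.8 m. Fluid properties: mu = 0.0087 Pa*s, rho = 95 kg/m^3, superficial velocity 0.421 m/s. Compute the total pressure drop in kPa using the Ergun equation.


dp = 4.1 mm = 0.0041 m
Viscous term = 150*0.0087*0.421*(1-0.35)^2 / (0.0041^2*0.35^3) = 322068
Inertial term = 1.75*95*0.421^2*(1-0.35) / (0.0041*0.35^3) = 108956
dP/L = 322068 + 108956 = 431024 Pa/m
dP = 431024 * 9.8 / 1000 = 4224 kPa

4224 kPa


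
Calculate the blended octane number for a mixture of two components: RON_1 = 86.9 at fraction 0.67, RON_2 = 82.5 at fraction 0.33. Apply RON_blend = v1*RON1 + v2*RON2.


Linear blending: RON_blend = sum(vi * RONi)
Contribution 1: 0.67 * 86.9 = 58.223
Contribution 2: 0.33 * 82.5 = 27.225
RON_blend = 58.223 + 27.225 = 85.448

85.448


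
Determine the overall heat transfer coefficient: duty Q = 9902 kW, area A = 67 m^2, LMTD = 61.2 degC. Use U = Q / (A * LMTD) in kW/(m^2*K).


From Q = U*A*LMTD, U = Q / (A * LMTD)
U = 9902 / (67 * 61.2) = 9902 / 4100.4 = 2.415

2.415 kW/(m^2*K)


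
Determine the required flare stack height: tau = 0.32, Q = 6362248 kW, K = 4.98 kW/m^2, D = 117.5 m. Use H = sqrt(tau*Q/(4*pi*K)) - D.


tau*Q/(4*pi*K) = 0.32 * 6362248 / (4 * pi * 4.98) = 32532.8
sqrt(32532.8) = 180.369
H = 180.369 - 117.5 = 62.87

62.87 m


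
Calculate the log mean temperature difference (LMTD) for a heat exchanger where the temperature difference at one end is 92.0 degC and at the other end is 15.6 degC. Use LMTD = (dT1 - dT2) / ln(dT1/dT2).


LMTD = (dT1 - dT2) / ln(dT1/dT2)
= (92.0 - 15.6) / ln(92.0 / 15.6) = 76.4 / 1.77452 = 43.05

43.05 degC


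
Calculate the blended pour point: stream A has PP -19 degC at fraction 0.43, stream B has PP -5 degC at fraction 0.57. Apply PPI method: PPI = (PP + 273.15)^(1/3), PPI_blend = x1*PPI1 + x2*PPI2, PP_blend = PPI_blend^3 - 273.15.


PPI_1 = (-19 + 273.15)^(1/3) = 6.334272
PPI_2 = (-5 + 273.15)^(1/3) = 6.448508
PPI_blend = 0.43 * 6.334272 + 0.57 * 6.448508 = 6.399387
PP_blend = 6.399387^3 - 273.15 = 262.0687 - 273.15 = -11.08

-11.08 degC


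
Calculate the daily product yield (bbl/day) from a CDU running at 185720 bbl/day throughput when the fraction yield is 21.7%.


Crude throughput = 185720 bbl/day
Fraction yield = 21.7%
yield = throughput * fraction / 100
yield = 185720 * 21.7 / 100 = 40301.24

40301.24 bbl/day


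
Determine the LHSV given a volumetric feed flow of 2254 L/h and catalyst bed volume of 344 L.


LHSV = volumetric feed rate / catalyst volume
= 2254 L/h / 344 L
= 6.552 h^-1

6.552 h^-1


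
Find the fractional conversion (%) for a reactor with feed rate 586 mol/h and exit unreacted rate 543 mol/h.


X = (F_in - F_out) / F_in * 100
Moles reacted = 586 - 543 = 43
X = 43 / 586 * 100
= 0.07338 * 100
= 7.338 %

7.338 %


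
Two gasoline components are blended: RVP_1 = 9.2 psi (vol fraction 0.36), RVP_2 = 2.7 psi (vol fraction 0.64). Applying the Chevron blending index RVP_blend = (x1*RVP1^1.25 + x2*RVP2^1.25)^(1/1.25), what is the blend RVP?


Chevron index: RVP_blend = (sum xi*RVPi^1.25)^(1/1.25)
RVP^1.25 terms: 0.36 * 9.2^1.25 + 0.64 * 2.7^1.25 = 7.98322
RVP_blend = 7.98322^(1/1.25) = 5.269

5.269 psi


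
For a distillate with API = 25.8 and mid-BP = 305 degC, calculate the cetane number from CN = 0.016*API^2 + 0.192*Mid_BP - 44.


CN = 0.016 * 25.8^2 + 0.192 * 305 - 44
CN = 10.65024 + 58.56 - 44 = 25.21024

25.21024


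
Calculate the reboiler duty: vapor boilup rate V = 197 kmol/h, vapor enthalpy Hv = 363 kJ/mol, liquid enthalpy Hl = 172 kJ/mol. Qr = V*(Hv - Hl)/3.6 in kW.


Qr = 197 * (363 - 172) / 3.6 = 197 * 191 / 3.6 = 10450

10450 kW


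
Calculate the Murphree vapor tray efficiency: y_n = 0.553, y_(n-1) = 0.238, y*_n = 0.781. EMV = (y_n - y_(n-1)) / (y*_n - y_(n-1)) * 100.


Murphree vapor efficiency: EMV = (y_n - y_(n-1)) / (y*_n - y_(n-1)) * 100
EMV = (0.553 - 0.238) / (0.781 - 0.238) * 100 = 0.315 / 0.543 * 100 = 58.01

58.01 %


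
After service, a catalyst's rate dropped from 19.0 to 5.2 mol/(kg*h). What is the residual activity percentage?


Activity (%) = (rate_used / rate_fresh) * 100
rate_used = 5.2, rate_fresh = 19.0
= (5.2 / 19.0) * 100
= 0.2737 * 100 = 27.37

27.37 %


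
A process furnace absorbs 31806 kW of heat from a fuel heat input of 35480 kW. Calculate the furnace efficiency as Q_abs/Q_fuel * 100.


Furnace efficiency = Q_absorbed / Q_fuel * 100
= 31806 / 35480 * 100 = 89.64

89.64 %


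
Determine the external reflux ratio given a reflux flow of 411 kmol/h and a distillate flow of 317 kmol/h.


Reflux ratio definition: R = L / D (liquid returned / distillate withdrawn)
L = 411 kmol/h, D = 317 kmol/h
R = 411 / 317 = 1.297

1.297


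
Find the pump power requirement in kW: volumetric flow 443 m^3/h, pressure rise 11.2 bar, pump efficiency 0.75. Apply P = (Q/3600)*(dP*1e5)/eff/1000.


Q = 443 / 3600 = 0.123056 m^3/s
P = 0.123056 * (11.2 * 1e5) / 0.75 / 1000 = 183.8

183.8 kW


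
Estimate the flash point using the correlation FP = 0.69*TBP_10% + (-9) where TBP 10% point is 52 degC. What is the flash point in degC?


FP = 0.69 * 52 + (-9) = 26.88

26.88 degC


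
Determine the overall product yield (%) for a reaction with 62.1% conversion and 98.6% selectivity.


Overall yield = conversion (%) * selectivity (%) / 100
Conversion = 62.1%, Selectivity = 98.6%
Y = 62.1 * 98.6 / 100
= 61.2306 %

61.2306 %


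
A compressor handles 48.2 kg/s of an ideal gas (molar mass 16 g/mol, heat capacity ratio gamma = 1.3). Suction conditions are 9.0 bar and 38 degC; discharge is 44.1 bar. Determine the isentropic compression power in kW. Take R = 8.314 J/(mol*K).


Isentropic work: W = m*(gamma/(gamma-1))*(R*T1/MW)*((P2/P1)^((gamma-1)/gamma) - 1)
T1 = 38 + 273.15 = 311.15 K
Pressure ratio = 44.1 / 9.0 = 4.9
Exponent = (1.3 - 1)/1.3 = 0.230769
(P2/P1)^exp - 1 = 4.9^0.230769 - 1 = 0.443032
W = 48.2 * 1.3 / 0.3 * 8.314 * 311.15 / 16 * 0.443032 = 14960

14960 kW


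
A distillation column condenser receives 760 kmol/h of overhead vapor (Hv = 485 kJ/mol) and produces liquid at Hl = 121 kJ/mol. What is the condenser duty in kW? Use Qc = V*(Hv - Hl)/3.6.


Qc = 760 * (485 - 121) / 3.6 = 760 * 364 / 3.6 = 76840

76840 kW


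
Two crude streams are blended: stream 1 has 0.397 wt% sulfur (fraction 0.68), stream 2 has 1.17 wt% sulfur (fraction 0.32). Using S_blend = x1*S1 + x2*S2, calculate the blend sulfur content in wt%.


Linear sulfur blending: S_blend = x1*S1 + x2*S2
Contribution 1: 0.68 * 0.397 = 0.26996 wt%
Contribution 2: 0.32 * 1.17 = 0.3744 wt%
S_blend = 0.26996 + 0.3744 = 0.64436

0.64436 wt%


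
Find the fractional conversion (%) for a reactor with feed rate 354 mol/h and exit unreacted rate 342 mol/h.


X = (F_in - F_out) / F_in * 100
Moles reacted = 354 - 342 = 12
X = 12 / 354 * 100
= 0.03390 * 100
= 3.390 %

3.390 %


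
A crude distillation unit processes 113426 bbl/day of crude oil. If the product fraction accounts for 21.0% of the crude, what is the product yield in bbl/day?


Crude throughput = 113426 bbl/day
Fraction yield = 21.0%
yield = throughput * fraction / 100
yield = 113426 * 21.0 / 100 = 23819.46

23819.46 bbl/day


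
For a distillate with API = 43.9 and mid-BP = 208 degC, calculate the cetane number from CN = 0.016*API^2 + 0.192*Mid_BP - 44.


CN = 0.016 * 43.9^2 + 0.192 * 208 - 44
CN = 30.83536 + 39.936 - 44 = 26.77136

26.77136


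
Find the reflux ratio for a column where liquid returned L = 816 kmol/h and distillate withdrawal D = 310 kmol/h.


Reflux ratio definition: R = L / D (liquid returned / distillate withdrawn)
L = 816 kmol/h, D = 310 kmol/h
R = 816 / 310 = 2.632

2.632


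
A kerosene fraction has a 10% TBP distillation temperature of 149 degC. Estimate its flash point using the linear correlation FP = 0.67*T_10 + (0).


FP = 0.67 * 149 + (0) = 99.83

99.83 degC


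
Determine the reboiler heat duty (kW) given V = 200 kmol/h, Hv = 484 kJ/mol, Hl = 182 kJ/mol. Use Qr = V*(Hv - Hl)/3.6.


Qr = 200 * (484 - 182) / 3.6 = 200 * 302 / 3.6 = 16780

16780 kW


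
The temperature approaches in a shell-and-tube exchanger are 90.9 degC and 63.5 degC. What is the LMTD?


LMTD = (dT1 - dT2) / ln(dT1/dT2)
= (90.9 - 63.5) / ln(90.9 / 63.5) = 27.4 / 0.35872 = 76.38

76.38 degC


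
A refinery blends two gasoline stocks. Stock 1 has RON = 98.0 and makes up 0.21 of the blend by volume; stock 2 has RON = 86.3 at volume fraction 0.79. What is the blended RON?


Linear blending: RON_blend = sum(vi * RONi)
Contribution 1: 0.21 * 98.0 = 20.58
Contribution 2: 0.79 * 86.3 = 68.177
RON_blend = 20.58 + 68.177 = 88.757

88.757


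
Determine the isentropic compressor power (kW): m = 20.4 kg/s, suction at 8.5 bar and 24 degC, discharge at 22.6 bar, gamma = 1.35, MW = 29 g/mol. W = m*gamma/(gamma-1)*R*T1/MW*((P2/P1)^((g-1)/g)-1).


Isentropic work: W = m*(gamma/(gamma-1))*(R*T1/MW)*((P2/P1)^((gamma-1)/gamma) - 1)
T1 = 24 + 273.15 = 297.15 K
Pressure ratio = 22.6 / 8.5 = 2.65882
Exponent = (1.35 - 1)/1.35 = 0.259259
(P2/P1)^exp - 1 = 2.65882^0.259259 - 1 = 0.288559
W = 20.4 * 1.35 / 0.35 * 8.314 * 297.15 / 29 * 0.288559 = 1934

1934 kW


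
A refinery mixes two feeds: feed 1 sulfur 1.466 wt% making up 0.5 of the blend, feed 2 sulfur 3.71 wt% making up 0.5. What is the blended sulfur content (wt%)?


Linear sulfur blending: S_blend = x1*S1 + x2*S2
Contribution 1: 0.5 * 1.466 = 0.733 wt%
Contribution 2: 0.5 * 3.71 = 1.855 wt%
S_blend = 0.733 + 1.855 = 2.588

2.588 wt%


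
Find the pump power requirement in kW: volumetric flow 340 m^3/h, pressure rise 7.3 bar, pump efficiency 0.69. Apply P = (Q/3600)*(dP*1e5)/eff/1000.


Q = 340 / 3600 = 0.0944444 m^3/s
P = 0.0944444 * (7.3 * 1e5) / 0.69 / 1000 = 99.92

99.92 kW


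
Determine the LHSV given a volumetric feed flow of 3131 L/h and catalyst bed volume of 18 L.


LHSV = volumetric feed rate / catalyst volume
= 3131 L/h / 18 L
= 173.9 h^-1

173.9 h^-1


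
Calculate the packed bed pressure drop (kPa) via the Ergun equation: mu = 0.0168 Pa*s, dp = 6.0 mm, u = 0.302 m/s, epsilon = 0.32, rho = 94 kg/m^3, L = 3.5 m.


dp = 6.0 mm = 0.006 m
Viscous term = 150*0.0168*0.302*(1-0.32)^2 / (0.006^2*0.32^3) = 298313
Inertial term = 1.75*94*0.302^2*(1-0.32) / (0.006*0.32^3) = 51890.5
dP/L = 298313 + 51890.5 = 350204 Pa/m
dP = 350204 * 3.5 / 1000 = 1226 kPa

1226 kPa


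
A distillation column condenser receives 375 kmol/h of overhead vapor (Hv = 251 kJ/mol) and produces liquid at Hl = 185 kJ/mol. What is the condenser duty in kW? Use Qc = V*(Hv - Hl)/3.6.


Qc = 375 * (251 - 185) / 3.6 = 375 * 66 / 3.6 = 6875

6875 kW


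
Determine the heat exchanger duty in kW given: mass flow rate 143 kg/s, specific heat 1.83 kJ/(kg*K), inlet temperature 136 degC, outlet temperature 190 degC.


Q = m_dot * cp * delta_T
delta_T = 190 - 136 = 54 K
Q = 143 * 1.83 * 54
= 261.69 * 54
= 14131.26 kW

14131.26 kW


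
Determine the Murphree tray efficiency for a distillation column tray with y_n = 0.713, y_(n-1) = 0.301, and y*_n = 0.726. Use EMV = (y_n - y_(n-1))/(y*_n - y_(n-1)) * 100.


Murphree vapor efficiency: EMV = (y_n - y_(n-1)) / (y*_n - y_(n-1)) * 100
EMV = (0.713 - 0.301) / (0.726 - 0.301) * 100 = 0.412 / 0.425 * 100 = 96.94

96.94 %


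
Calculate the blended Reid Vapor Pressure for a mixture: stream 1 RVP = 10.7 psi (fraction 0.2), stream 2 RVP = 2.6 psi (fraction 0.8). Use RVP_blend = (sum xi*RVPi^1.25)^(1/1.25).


Chevron index: RVP_blend = (sum xi*RVPi^1.25)^(1/1.25)
RVP^1.25 terms: 0.2 * 10.7^1.25 + 0.8 * 2.6^1.25 = 6.51167
RVP_blend = 6.51167^(1/1.25) = 4.477

4.477 psi


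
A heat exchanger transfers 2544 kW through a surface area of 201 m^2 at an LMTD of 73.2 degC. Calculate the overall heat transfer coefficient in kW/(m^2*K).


From Q = U*A*LMTD, U = Q / (A * LMTD)
U = 2544 / (201 * 73.2) = 2544 / 14713.2 = 0.1729

0.1729 kW/(m^2*K)


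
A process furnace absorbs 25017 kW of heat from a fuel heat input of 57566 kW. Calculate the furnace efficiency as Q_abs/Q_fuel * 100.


Furnace efficiency = Q_absorbed / Q_fuel * 100
= 25017 / 57566 * 100 = 43.46

43.46 %


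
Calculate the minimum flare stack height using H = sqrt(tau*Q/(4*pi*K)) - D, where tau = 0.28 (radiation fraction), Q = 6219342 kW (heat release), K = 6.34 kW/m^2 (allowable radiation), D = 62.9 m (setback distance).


tau*Q/(4*pi*K) = 0.28 * 6219342 / (4 * pi * 6.34) = 21857.6
sqrt(21857.6) = 147.843
H = 147.843 - 62.9 = 84.94

84.94 m


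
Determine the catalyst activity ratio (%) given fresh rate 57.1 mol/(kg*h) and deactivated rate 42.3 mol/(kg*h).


Activity (%) = (rate_used / rate_fresh) * 100
rate_used = 42.3, rate_fresh = 57.1
= (42.3 / 57.1) * 100
= 0.7408 * 100 = 74.08

74.08 %


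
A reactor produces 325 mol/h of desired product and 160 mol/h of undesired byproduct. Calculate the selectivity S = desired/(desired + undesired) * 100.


Selectivity = desired / (desired + undesired) * 100
Total products = 325 + 160 = 485 mol/h
S = 325 / 485 * 100
= 0.6701 * 100
= 67.01 %

67.01 %


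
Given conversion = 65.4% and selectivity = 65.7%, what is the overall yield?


Overall yield = conversion (%) * selectivity (%) / 100
Conversion = 65.4%, Selectivity = 65.7%
Y = 65.4 * 65.7 / 100
= 42.9678 %

42.9678 %


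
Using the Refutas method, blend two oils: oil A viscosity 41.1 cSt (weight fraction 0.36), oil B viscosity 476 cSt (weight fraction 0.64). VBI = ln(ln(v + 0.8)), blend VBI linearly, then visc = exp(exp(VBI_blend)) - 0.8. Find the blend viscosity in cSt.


Refutas method: VBN_i = 14.534*ln(ln(visc_i + 0.8)) + 10.975, blended linearly by mass fraction; since VBN is linear in VBI_i = ln(ln(visc_i + 0.8)) and the fractions sum to 1, blend VBI directly: visc = exp(exp(VBI_blend)) - 0.8
VBI_1 = ln(ln(41.1 + 0.8)) = 1.31782
VBI_2 = ln(ln(476 + 0.8)) = 1.81923
VBI_blend = 0.36 * 1.31782 + 0.64 * 1.81923 = 1.63872
visc_blend = exp(exp(1.63872)) - 0.8 = 171.4

171.4 cSt


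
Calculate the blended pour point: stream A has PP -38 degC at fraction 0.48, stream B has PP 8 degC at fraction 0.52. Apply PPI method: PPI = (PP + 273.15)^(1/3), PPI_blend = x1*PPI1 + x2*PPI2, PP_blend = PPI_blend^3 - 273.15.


PPI_1 = (-38 + 273.15)^(1/3) = 6.172318
PPI_2 = (8 + 273.15)^(1/3) = 6.551077
PPI_blend = 0.48 * 6.172318 + 0.52 * 6.551077 = 6.369273
PP_blend = 6.369273^3 - 273.15 = 258.3864 - 273.15 = -14.76

-14.76 degC


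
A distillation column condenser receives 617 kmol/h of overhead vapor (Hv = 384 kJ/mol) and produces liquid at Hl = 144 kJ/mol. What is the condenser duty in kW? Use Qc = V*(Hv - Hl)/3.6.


Qc = 617 * (384 - 144) / 3.6 = 617 * 240 / 3.6 = 41130

41130 kW


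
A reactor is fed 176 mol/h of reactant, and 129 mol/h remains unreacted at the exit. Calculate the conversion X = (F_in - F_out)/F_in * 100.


X = (F_in - F_out) / F_in * 100
Moles reacted = 176 - 129 = 47
X = 47 / 176 * 100
= 0.2670 * 100
= 26.70 %

26.70 %


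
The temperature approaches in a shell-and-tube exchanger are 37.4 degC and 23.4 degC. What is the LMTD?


LMTD = (dT1 - dT2) / ln(dT1/dT2)
= (37.4 - 23.4) / ln(37.4 / 23.4) = 14 / 0.468935 = 29.85

29.85 degC


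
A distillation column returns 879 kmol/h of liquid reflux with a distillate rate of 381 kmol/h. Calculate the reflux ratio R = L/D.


Reflux ratio definition: R = L / D (liquid returned / distillate withdrawn)
L = 879 kmol/h, D = 381 kmol/h
R = 879 / 381 = 2.307

2.307


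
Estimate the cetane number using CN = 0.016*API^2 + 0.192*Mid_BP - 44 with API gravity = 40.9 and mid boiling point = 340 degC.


CN = 0.016 * 40.9^2 + 0.192 * 340 - 44
CN = 26.76496 + 65.28 - 44 = 48.04496

48.04496


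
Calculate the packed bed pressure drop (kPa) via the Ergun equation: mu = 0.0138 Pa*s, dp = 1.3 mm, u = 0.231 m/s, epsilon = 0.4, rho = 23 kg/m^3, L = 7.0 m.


dp = 1.3 mm = 0.0013 m
Viscous term = 150*0.0138*0.231*(1-0.4)^2 / (0.0013^2*0.4^3) = 1591540
Inertial term = 1.75*23*0.231^2*(1-0.4) / (0.0013*0.4^3) = 15488.8
dP/L = 1591540 + 15488.8 = 1607030 Pa/m
dP = 1607030 * 7.0 / 1000 = 11250 kPa

11250 kPa


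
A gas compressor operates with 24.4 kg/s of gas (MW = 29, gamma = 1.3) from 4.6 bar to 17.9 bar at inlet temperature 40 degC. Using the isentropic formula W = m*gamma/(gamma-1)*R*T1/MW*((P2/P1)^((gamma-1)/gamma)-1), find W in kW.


Isentropic work: W = m*(gamma/(gamma-1))*(R*T1/MW)*((P2/P1)^((gamma-1)/gamma) - 1)
T1 = 40 + 273.15 = 313.15 K
Pressure ratio = 17.9 / 4.6 = 3.8913
Exponent = (1.3 - 1)/1.3 = 0.230769
(P2/P1)^exp - 1 = 3.8913^0.230769 - 1 = 0.368282
W = 24.4 * 1.3 / 0.3 * 8.314 * 313.15 / 29 * 0.368282 = 3496

3496 kW


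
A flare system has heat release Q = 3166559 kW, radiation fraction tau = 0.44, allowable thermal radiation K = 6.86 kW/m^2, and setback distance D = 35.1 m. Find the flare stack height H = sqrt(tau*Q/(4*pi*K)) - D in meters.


tau*Q/(4*pi*K) = 0.44 * 3166559 / (4 * pi * 6.86) = 16162.4
sqrt(16162.4) = 127.131
H = 127.131 - 35.1 = 92.03

92.03 m


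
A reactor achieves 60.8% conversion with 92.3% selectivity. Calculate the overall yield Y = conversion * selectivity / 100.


Overall yield = conversion (%) * selectivity (%) / 100
Conversion = 60.8%, Selectivity = 92.3%
Y = 60.8 * 92.3 / 100
= 56.1184 %

56.1184 %


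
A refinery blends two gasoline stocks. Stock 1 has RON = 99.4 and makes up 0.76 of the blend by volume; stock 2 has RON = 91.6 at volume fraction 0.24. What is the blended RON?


Linear blending: RON_blend = sum(vi * RONi)
Contribution 1: 0.76 * 99.4 = 75.544
Contribution 2: 0.24 * 91.6 = 21.984
RON_blend = 75.544 + 21.984 = 97.528

97.528


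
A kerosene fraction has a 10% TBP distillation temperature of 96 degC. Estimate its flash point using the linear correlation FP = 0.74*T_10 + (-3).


FP = 0.74 * 96 + (-3) = 68.04

68.04 degC


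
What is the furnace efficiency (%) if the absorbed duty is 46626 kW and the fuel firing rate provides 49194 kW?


Furnace efficiency = Q_absorbed / Q_fuel * 100
= 46626 / 49194 * 100 = 94.78

94.78 %


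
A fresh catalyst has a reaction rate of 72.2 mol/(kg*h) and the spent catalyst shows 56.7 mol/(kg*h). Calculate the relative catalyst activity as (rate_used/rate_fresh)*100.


Activity (%) = (rate_used / rate_fresh) * 100
rate_used = 56.7, rate_fresh = 72.2
= (56.7 / 72.2) * 100
= 0.7853 * 100 = 78.53

78.53 %


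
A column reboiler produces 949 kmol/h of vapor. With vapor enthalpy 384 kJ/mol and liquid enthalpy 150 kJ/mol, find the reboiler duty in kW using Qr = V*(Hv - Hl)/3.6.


Qr = 949 * (384 - 150) / 3.6 = 949 * 234 / 3.6 = 61680

61680 kW


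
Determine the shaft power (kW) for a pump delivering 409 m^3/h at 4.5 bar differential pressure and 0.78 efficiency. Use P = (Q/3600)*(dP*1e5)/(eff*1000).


Q = 409 / 3600 = 0.113611 m^3/s
P = 0.113611 * (4.5 * 1e5) / 0.78 / 1000 = 65.54

65.54 kW


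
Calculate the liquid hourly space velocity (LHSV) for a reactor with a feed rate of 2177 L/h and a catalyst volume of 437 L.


LHSV = volumetric feed rate / catalyst volume
= 2177 L/h / 437 L
= 4.982 h^-1

4.982 h^-1


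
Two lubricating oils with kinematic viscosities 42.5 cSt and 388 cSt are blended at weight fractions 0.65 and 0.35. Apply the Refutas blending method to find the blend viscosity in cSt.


Refutas method: VBN_i = 14.534*ln(ln(visc_i + 0.8)) + 10.975, blended linearly by mass fraction; since VBN is linear in VBI_i = ln(ln(visc_i + 0.8)) and the fractions sum to 1, blend VBI directly: visc = exp(exp(VBI_blend)) - 0.8
VBI_1 = ln(ln(42.5 + 0.8)) = 1.32658
VBI_2 = ln(ln(388 + 0.8)) = 1.78558
VBI_blend = 0.65 * 1.32658 + 0.35 * 1.78558 = 1.48723
visc_blend = exp(exp(1.48723)) - 0.8 = 82.70

82.70 cSt


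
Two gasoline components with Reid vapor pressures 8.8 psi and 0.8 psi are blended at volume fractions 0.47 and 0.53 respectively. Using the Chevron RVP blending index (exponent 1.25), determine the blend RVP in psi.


Chevron index: RVP_blend = (sum xi*RVPi^1.25)^(1/1.25)
RVP^1.25 terms: 0.47 * 8.8^1.25 + 0.53 * 0.8^1.25 = 7.52462
RVP_blend = 7.52462^(1/1.25) = 5.026

5.026 psi


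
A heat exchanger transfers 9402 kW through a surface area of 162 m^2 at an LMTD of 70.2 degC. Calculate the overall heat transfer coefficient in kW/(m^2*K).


From Q = U*A*LMTD, U = Q / (A * LMTD)
U = 9402 / (162 * 70.2) = 9402 / 11372.4 = 0.8267

0.8267 kW/(m^2*K)


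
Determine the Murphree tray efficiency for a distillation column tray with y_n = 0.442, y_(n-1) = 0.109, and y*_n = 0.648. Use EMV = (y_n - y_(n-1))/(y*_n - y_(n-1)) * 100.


Murphree vapor efficiency: EMV = (y_n - y_(n-1)) / (y*_n - y_(n-1)) * 100
EMV = (0.442 - 0.109) / (0.648 - 0.109) * 100 = 0.333 / 0.539 * 100 = 61.78

61.78 %


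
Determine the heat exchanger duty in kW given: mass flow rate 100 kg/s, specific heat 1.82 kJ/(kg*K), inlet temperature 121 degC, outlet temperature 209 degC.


Q = m_dot * cp * delta_T
delta_T = 209 - 121 = 88 K
Q = 100 * 1.82 * 88
= 182 * 88
= 16016 kW

16016 kW


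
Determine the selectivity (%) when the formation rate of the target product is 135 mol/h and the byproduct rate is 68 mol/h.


Selectivity = desired / (desired + undesired) * 100
Total products = 135 + 68 = 203 mol/h
S = 135 / 203 * 100
= 0.6650 * 100
= 66.50 %

66.50 %


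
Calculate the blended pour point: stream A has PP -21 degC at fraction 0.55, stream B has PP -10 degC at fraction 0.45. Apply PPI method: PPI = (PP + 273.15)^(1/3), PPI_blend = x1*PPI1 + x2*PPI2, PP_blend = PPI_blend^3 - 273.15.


PPI_1 = (-21 + 273.15)^(1/3) = 6.317613
PPI_2 = (-10 + 273.15)^(1/3) = 6.408176
PPI_blend = 0.55 * 6.317613 + 0.45 * 6.408176 = 6.358366
PP_blend = 6.358366^3 - 273.15 = 257.0612 - 273.15 = -16.09

-16.09 degC


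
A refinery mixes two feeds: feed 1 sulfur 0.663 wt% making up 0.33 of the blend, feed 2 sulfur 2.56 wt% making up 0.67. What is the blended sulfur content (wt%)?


Linear sulfur blending: S_blend = x1*S1 + x2*S2
Contribution 1: 0.33 * 0.663 = 0.21879 wt%
Contribution 2: 0.67 * 2.56 = 1.7152 wt%
S_blend = 0.21879 + 1.7152 = 1.93399

1.93399 wt%


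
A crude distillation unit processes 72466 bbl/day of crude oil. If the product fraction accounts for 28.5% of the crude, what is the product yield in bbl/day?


Crude throughput = 72466 bbl/day
Fraction yield = 28.5%
yield = throughput * fraction / 100
yield = 72466 * 28.5 / 100 = 20652.81

20652.81 bbl/day


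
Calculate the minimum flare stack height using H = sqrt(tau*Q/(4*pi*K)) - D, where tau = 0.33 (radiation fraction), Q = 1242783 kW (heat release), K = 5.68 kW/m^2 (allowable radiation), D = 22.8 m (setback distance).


tau*Q/(4*pi*K) = 0.33 * 1242783 / (4 * pi * 5.68) = 5745.81
sqrt(5745.81) = 75.8011
H = 75.8011 - 22.8 = 53.00

53.00 m


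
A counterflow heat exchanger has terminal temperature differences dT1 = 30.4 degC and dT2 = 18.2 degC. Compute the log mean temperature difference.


LMTD = (dT1 - dT2) / ln(dT1/dT2)
= (30.4 - 18.2) / ln(30.4 / 18.2) = 12.2 / 0.513021 = 23.78

23.78 degC


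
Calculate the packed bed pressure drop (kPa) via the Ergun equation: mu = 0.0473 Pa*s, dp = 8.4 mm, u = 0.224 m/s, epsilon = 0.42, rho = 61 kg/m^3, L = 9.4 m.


dp = 8.4 mm = 0.0084 m
Viscous term = 150*0.0473*0.224*(1-0.42)^2 / (0.0084^2*0.42^3) = 102270
Inertial term = 1.75*61*0.224^2*(1-0.42) / (0.0084*0.42^3) = 4991.89
dP/L = 102270 + 4991.89 = 107262 Pa/m
dP = 107262 * 9.4 / 1000 = 1008 kPa

1008 kPa


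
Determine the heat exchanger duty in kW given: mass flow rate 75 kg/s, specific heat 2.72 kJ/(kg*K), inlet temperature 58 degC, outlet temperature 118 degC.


Q = m_dot * cp * delta_T
delta_T = 118 - 58 = 60 K
Q = 75 * 2.72 * 60
= 204 * 60
= 12240 kW

12240 kW


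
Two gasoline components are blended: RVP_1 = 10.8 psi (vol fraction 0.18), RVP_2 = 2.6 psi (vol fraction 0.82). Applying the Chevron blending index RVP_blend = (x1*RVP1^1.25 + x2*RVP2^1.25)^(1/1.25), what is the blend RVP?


Chevron index: RVP_blend = (sum xi*RVPi^1.25)^(1/1.25)
RVP^1.25 terms: 0.18 * 10.8^1.25 + 0.82 * 2.6^1.25 = 6.2314
RVP_blend = 6.2314^(1/1.25) = 4.322

4.322 psi


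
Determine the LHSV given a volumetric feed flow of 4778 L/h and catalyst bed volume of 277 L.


LHSV = volumetric feed rate / catalyst volume
= 4778 L/h / 277 L
= 17.25 h^-1

17.25 h^-1


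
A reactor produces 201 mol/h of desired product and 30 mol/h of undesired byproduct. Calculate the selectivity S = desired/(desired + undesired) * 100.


Selectivity = desired / (desired + undesired) * 100
Total products = 201 + 30 = 231 mol/h
S = 201 / 231 * 100
= 0.8701 * 100
= 87.01 %

87.01 %


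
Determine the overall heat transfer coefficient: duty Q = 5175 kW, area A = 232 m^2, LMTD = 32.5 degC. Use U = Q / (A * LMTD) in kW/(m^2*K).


From Q = U*A*LMTD, U = Q / (A * LMTD)
U = 5175 / (232 * 32.5) = 5175 / 7540 = 0.6863

0.6863 kW/(m^2*K)


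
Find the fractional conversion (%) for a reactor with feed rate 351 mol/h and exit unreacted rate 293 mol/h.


X = (F_in - F_out) / F_in * 100
Moles reacted = 351 - 293 = 58
X = 58 / 351 * 100
= 0.1652 * 100
= 16.52 %

16.52 %


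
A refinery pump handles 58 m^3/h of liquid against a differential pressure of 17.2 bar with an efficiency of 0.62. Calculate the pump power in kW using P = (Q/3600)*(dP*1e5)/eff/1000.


Q = 58 / 3600 = 0.0161111 m^3/s
P = 0.0161111 * (17.2 * 1e5) / 0.62 / 1000 = 44.70

44.70 kW


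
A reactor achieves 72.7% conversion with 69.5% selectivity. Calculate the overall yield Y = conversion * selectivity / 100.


Overall yield = conversion (%) * selectivity (%) / 100
Conversion = 72.7%, Selectivity = 69.5%
Y = 72.7 * 69.5 / 100
= 50.5265 %

50.5265 %


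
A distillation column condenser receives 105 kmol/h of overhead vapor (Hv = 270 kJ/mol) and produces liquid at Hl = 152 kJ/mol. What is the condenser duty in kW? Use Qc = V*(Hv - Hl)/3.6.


Qc = 105 * (270 - 152) / 3.6 = 105 * 118 / 3.6 = 3442

3442 kW


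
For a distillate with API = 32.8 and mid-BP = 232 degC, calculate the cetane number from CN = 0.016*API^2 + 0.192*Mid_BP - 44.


CN = 0.016 * 32.8^2 + 0.192 * 232 - 44
CN = 17.21344 + 44.544 - 44 = 17.75744

17.75744


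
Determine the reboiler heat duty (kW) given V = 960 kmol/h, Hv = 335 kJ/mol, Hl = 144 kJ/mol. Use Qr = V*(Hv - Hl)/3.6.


Qr = 960 * (335 - 144) / 3.6 = 960 * 191 / 3.6 = 50930

50930 kW


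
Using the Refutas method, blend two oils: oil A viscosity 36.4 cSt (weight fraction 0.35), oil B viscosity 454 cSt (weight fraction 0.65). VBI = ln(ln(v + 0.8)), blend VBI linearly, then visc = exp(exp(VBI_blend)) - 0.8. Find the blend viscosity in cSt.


Refutas method: VBN_i = 14.534*ln(ln(visc_i + 0.8)) + 10.975, blended linearly by mass fraction; since VBN is linear in VBI_i = ln(ln(visc_i + 0.8)) and the fractions sum to 1, blend VBI directly: visc = exp(exp(VBI_blend)) - 0.8
VBI_1 = ln(ln(36.4 + 0.8)) = 1.28545
VBI_2 = ln(ln(454 + 0.8)) = 1.81154
VBI_blend = 0.35 * 1.28545 + 0.65 * 1.81154 = 1.62741
visc_blend = exp(exp(1.62741)) - 0.8 = 161.7

161.7 cSt


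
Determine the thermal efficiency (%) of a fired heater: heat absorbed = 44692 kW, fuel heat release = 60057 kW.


Furnace efficiency = Q_absorbed / Q_fuel * 100
= 44692 / 60057 * 100 = 74.42

74.42 %


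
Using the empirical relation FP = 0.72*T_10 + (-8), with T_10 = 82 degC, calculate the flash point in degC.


FP = 0.72 * 82 + (-8) = 51.04

51.04 degC


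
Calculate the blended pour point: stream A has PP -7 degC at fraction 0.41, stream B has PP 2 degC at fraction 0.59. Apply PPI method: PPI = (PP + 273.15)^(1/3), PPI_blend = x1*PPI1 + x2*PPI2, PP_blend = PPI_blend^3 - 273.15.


PPI_1 = (-7 + 273.15)^(1/3) = 6.432436
PPI_2 = (2 + 273.15)^(1/3) = 6.504139
PPI_blend = 0.41 * 6.432436 + 0.59 * 6.504139 = 6.474741
PP_blend = 6.474741^3 - 273.15 = 271.4358 - 273.15 = -1.71

-1.71 degC


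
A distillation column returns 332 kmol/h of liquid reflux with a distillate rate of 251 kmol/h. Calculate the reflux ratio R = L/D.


Reflux ratio definition: R = L / D (liquid returned / distillate withdrawn)
L = 332 kmol/h, D = 251 kmol/h
R = 332 / 251 = 1.323

1.323


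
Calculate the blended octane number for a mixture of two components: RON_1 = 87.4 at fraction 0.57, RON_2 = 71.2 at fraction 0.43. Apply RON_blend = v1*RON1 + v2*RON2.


Linear blending: RON_blend = sum(vi * RONi)
Contribution 1: 0.57 * 87.4 = 49.818
Contribution 2: 0.43 * 71.2 = 30.616
RON_blend = 49.818 + 30.616 = 80.434

80.434


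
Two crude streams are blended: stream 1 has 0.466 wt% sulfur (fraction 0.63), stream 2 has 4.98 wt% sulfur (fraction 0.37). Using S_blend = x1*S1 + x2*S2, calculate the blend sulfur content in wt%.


Linear sulfur blending: S_blend = x1*S1 + x2*S2
Contribution 1: 0.63 * 0.466 = 0.29358 wt%
Contribution 2: 0.37 * 4.98 = 1.8426 wt%
S_blend = 0.29358 + 1.8426 = 2.13618

2.13618 wt%


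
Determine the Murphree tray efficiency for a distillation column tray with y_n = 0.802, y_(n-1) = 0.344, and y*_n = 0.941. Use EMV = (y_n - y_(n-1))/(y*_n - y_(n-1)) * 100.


Murphree vapor efficiency: EMV = (y_n - y_(n-1)) / (y*_n - y_(n-1)) * 100
EMV = (0.802 - 0.344) / (0.941 - 0.344) * 100 = 0.458 / 0.597 * 100 = 76.72

76.72 %


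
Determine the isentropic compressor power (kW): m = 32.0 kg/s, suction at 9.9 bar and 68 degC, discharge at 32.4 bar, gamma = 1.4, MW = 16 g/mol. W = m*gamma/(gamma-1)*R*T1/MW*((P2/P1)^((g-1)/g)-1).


Isentropic work: W = m*(gamma/(gamma-1))*(R*T1/MW)*((P2/P1)^((gamma-1)/gamma) - 1)
T1 = 68 + 273.15 = 341.15 K
Pressure ratio = 32.4 / 9.9 = 3.27273
Exponent = (1.4 - 1)/1.4 = 0.285714
(P2/P1)^exp - 1 = 3.27273^0.285714 - 1 = 0.403192
W = 32.0 * 1.4 / 0.4 * 8.314 * 341.15 / 16 * 0.403192 = 8005

8005 kW


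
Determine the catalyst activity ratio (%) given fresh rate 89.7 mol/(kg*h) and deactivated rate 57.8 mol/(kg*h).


Activity (%) = (rate_used / rate_fresh) * 100
rate_used = 57.8, rate_fresh = 89.7
= (57.8 / 89.7) * 100
= 0.6444 * 100 = 64.44

64.44 %


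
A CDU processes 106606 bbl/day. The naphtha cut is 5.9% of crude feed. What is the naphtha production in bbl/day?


Crude throughput = 106606 bbl/day
Fraction yield = 5.9%
yield = throughput * fraction / 100
yield = 106606 * 5.9 / 100 = 6289.754

6289.754 bbl/day


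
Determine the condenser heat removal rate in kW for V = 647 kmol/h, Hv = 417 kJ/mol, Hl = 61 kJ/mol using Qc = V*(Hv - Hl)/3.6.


Qc = 647 * (417 - 61) / 3.6 = 647 * 356 / 3.6 = 63980

63980 kW


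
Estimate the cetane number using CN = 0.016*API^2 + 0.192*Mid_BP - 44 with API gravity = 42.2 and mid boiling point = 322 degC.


CN = 0.016 * 42.2^2 + 0.192 * 322 - 44
CN = 28.49344 + 61.824 - 44 = 46.31744

46.31744


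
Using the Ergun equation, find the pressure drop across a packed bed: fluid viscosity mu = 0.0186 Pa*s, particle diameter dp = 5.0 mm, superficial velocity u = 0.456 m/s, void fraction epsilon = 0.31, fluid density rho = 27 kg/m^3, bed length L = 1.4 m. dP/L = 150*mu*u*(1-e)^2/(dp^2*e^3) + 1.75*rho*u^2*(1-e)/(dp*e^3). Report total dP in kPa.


dp = 5.0 mm = 0.005 m
Viscous term = 150*0.0186*0.456*(1-0.31)^2 / (0.005^2*0.31^3) = 813284
Inertial term = 1.75*27*0.456^2*(1-0.31) / (0.005*0.31^3) = 45512
dP/L = 813284 + 45512 = 858796 Pa/m
dP = 858796 * 1.4 / 1000 = 1202 kPa

1202 kPa


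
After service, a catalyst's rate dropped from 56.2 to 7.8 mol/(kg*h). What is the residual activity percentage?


Activity (%) = (rate_used / rate_fresh) * 100
rate_used = 7.8, rate_fresh = 56.2
= (7.8 / 56.2) * 100
= 0.1388 * 100 = 13.88

13.88 %


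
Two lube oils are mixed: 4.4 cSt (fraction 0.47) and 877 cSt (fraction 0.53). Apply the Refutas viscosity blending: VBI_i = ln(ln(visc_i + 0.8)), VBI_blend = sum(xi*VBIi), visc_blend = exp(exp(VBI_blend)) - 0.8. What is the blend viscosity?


Refutas method: VBN_i = 14.534*ln(ln(visc_i + 0.8)) + 10.975, blended linearly by mass fraction; since VBN is linear in VBI_i = ln(ln(visc_i + 0.8)) and the fractions sum to 1, blend VBI directly: visc = exp(exp(VBI_blend)) - 0.8
VBI_1 = ln(ln(4.4 + 0.8)) = 0.499962
VBI_2 = ln(ln(877 + 0.8)) = 1.9136
VBI_blend = 0.47 * 0.499962 + 0.53 * 1.9136 = 1.24919
visc_blend = exp(exp(1.24919)) - 0.8 = 31.90

31.90 cSt


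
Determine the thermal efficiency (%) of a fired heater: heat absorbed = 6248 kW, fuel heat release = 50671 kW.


Furnace efficiency = Q_absorbed / Q_fuel * 100
= 6248 / 50671 * 100 = 12.33

12.33 %


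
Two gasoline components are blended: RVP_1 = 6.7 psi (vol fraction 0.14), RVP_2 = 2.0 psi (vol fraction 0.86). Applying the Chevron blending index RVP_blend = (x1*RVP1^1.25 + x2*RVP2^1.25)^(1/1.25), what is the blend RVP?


Chevron index: RVP_blend = (sum xi*RVPi^1.25)^(1/1.25)
RVP^1.25 terms: 0.14 * 6.7^1.25 + 0.86 * 2.0^1.25 = 3.55455
RVP_blend = 3.55455^(1/1.25) = 2.758

2.758 psi


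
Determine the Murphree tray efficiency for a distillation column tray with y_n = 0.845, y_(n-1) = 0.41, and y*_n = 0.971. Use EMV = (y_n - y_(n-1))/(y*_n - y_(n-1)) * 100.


Murphree vapor efficiency: EMV = (y_n - y_(n-1)) / (y*_n - y_(n-1)) * 100
EMV = (0.845 - 0.41) / (0.971 - 0.41) * 100 = 0.435 / 0.561 * 100 = 77.54

77.54 %
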